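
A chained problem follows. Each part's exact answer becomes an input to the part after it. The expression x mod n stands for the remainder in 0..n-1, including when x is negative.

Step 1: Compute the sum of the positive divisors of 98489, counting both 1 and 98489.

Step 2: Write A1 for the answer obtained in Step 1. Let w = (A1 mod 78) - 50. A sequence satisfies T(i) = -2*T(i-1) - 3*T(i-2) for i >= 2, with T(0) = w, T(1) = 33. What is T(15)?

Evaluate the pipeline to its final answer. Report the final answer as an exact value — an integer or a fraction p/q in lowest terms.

Step 1: 98489 = 149 * 661; sigma = (1 + 149) * (1 + 661) = 150 * 662 = 99300; answer 99300
Step 2: A1 = 99300; w = -44; T(2) = -2*(33) - 3*(-44) = 66; iterating: T(2)=66, T(3)=-231, T(4)=264, T(5)=165, T(6)=-1122, T(7)=1749, T(8)=-132, T(9)=-4983, T(10)=10362, T(11)=-5775, T(12)=-19536, T(13)=56397, T(14)=-54186, T(15)=-60819; answer -60819

-60819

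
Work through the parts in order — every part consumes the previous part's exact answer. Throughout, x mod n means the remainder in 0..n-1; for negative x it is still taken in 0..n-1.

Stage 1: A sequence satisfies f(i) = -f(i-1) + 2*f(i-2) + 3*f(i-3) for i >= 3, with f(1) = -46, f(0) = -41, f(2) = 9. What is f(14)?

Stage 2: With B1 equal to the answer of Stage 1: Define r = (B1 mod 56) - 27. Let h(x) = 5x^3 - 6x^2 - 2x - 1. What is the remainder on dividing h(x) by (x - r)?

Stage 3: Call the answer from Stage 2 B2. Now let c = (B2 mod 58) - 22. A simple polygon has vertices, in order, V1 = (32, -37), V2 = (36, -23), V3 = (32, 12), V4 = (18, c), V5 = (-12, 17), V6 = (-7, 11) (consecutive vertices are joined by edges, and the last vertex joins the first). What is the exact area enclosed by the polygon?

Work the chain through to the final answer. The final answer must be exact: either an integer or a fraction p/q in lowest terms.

1072

Stage 1: f(3) = -1*(9) + 2*(-46) + 3*(-41) = -224; iterating: f(3)=-224, f(4)=104, f(5)=-525, f(6)=61, f(7)=-799, f(8)=-654, f(9)=-761, f(10)=-2944, f(11)=-540, f(12)=-7631, f(13)=-2281, f(14)=-14601; answer -14601
Stage 2: B1 = -14601; r = -12; remainder = value at the root: 5*(-12)^3 - 6*(-12)^2 - 2*(-12)^1 - 1 = (-8640) + (-864) + (24) + (-1) = -9481; answer -9481
Stage 3: B2 = -9481; c = 9; cross terms: (32*-23 - 36*-37)=596, (36*12 - 32*-23)=1168, (32*9 - 18*12)=72, (18*17 - -12*9)=414, (-12*11 - -7*17)=-13, (-7*-37 - 32*11)=-93; twice the area = |2144| = 2144; area = 1072; answer 1072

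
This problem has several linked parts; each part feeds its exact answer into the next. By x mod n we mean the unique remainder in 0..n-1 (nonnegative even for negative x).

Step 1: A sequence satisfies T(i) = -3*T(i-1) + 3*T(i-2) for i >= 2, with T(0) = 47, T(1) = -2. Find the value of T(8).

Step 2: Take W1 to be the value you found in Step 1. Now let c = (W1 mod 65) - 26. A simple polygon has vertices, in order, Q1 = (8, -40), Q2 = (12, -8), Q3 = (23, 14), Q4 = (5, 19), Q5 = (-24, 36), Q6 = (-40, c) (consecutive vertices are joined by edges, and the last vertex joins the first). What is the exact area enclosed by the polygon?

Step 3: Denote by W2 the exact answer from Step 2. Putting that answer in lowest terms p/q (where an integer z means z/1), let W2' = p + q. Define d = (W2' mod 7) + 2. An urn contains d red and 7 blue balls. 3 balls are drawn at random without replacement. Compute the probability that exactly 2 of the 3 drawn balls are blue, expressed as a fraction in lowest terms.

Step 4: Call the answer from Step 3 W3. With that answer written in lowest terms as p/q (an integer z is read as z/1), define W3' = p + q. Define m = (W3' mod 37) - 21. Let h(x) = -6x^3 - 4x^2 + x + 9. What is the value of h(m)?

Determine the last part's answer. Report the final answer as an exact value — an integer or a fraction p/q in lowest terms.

33687

Step 1: T(2) = -3*(-2) + 3*(47) = 147; iterating: T(2)=147, T(3)=-447, T(4)=1782, T(5)=-6687, T(6)=25407, T(7)=-96282, T(8)=365067; answer 365067
Step 2: W1 = 365067; c = 1; cross terms: (8*-8 - 12*-40)=416, (12*14 - 23*-8)=352, (23*19 - 5*14)=367, (5*36 - -24*19)=636, (-24*1 - -40*36)=1416, (-40*-40 - 8*1)=1592; twice the area = |4779| = 4779; area = 4779/2; answer 4779/2
Step 3: W2 = 4779/2; threaded value p + q = 4781; d = 2; total draws C(9,3) = 84; favorable C(7,2)*C(2,1) = 42; P = 1/2; answer 1/2
Step 4: W3 = 1/2; threaded value p + q = 3; m = -18; -6*(-18)^3 - 4*(-18)^2 + 1*(-18)^1 + 9 = (34992) + (-1296) + (-18) + (9) = 33687; answer 33687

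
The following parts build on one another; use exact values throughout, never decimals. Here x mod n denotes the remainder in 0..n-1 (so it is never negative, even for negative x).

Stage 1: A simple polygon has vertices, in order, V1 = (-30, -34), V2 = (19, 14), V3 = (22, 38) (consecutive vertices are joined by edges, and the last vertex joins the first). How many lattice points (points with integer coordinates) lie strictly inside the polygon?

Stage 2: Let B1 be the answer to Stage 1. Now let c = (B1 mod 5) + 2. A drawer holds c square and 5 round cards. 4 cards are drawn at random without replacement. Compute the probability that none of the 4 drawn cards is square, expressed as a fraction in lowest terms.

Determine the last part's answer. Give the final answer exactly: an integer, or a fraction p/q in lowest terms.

Stage 1: cross terms: (-30*14 - 19*-34)=226, (19*38 - 22*14)=414, (22*-34 - -30*38)=392; twice the area = |1032| = 1032; area = 516; boundary points = 1 + 3 + 4 = 8; strictly interior points = area - boundary/2 + 1 = 513; answer 513
Stage 2: B1 = 513; c = 5; total draws C(10,4) = 210; favorable C(5,4) = 5; P = 1/42; answer 1/42

1/42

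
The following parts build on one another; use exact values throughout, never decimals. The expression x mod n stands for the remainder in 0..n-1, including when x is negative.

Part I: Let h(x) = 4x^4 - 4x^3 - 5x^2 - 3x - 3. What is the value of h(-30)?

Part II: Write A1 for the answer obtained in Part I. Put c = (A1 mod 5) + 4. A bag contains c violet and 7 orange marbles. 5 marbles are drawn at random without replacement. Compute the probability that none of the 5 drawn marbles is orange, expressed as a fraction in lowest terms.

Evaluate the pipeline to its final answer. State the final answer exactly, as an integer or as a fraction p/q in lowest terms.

2/429

Part I: 4*(-30)^4 - 4*(-30)^3 - 5*(-30)^2 - 3*(-30)^1 - 3 = (3240000) + (108000) + (-4500) + (90) + (-3) = 3343587; answer 3343587
Part II: A1 = 3343587; c = 6; total draws C(13,5) = 1287; favorable C(6,5) = 6; P = 2/429; answer 2/429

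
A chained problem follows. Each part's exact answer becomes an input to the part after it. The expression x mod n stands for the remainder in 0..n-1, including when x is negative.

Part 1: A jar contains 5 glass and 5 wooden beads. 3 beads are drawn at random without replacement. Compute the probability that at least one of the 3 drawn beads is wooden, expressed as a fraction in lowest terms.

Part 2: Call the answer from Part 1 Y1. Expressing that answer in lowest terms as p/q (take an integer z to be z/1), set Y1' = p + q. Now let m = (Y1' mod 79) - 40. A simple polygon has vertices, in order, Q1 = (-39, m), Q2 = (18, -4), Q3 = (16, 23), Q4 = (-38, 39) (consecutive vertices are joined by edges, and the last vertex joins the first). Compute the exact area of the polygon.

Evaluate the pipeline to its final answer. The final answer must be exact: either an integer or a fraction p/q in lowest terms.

4605/2

Part 1: total draws C(10,3) = 120; complement C(5,3) = 10; favorable 120 - 10 = 110; P = 11/12; answer 11/12
Part 2: Y1 = 11/12; threaded value p + q = 23; m = -17; cross terms: (-39*-4 - 18*-17)=462, (18*23 - 16*-4)=478, (16*39 - -38*23)=1498, (-38*-17 - -39*39)=2167; twice the area = |4605| = 4605; area = 4605/2; answer 4605/2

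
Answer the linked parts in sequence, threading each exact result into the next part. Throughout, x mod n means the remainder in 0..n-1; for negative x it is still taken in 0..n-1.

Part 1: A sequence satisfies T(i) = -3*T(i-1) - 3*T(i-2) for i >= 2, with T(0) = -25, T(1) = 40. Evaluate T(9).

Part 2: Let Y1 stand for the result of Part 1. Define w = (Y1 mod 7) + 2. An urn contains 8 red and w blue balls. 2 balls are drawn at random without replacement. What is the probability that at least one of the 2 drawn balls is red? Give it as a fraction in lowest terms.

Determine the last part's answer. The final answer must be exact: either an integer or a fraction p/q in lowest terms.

Part 1: T(2) = -3*(40) - 3*(-25) = -45; iterating: T(2)=-45, T(3)=15, T(4)=90, T(5)=-315, T(6)=675, T(7)=-1080, T(8)=1215, T(9)=-405; answer -405
Part 2: Y1 = -405; w = 3; total draws C(11,2) = 55; complement C(3,2) = 3; favorable 55 - 3 = 52; P = 52/55; answer 52/55

52/55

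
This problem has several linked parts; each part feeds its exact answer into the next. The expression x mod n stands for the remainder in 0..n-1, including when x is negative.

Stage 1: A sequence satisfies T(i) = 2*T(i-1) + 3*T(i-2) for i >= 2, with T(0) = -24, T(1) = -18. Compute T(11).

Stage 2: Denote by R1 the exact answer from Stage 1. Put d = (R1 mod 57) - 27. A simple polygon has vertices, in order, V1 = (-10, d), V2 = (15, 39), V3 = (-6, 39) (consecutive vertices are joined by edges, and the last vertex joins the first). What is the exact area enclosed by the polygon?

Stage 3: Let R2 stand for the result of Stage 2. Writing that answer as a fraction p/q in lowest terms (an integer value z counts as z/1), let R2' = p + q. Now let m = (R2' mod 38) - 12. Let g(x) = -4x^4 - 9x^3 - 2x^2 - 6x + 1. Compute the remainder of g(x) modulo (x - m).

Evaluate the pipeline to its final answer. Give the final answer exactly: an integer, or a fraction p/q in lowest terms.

Stage 1: T(2) = 2*(-18) + 3*(-24) = -108; iterating: T(2)=-108, T(3)=-270, T(4)=-864, T(5)=-2538, T(6)=-7668, T(7)=-22950, T(8)=-68904, T(9)=-206658, T(10)=-620028, T(11)=-1860030; answer -1860030
Stage 2: R1 = -1860030; d = 24; cross terms: (-10*39 - 15*24)=-750, (15*39 - -6*39)=819, (-6*24 - -10*39)=246; twice the area = |315| = 315; area = 315/2; answer 315/2
Stage 3: R2 = 315/2; threaded value p + q = 317; m = 1; remainder = value at the root: -4*(1)^4 - 9*(1)^3 - 2*(1)^2 - 6*(1)^1 + 1 = (-4) + (-9) + (-2) + (-6) + (1) = -20; answer -20

-20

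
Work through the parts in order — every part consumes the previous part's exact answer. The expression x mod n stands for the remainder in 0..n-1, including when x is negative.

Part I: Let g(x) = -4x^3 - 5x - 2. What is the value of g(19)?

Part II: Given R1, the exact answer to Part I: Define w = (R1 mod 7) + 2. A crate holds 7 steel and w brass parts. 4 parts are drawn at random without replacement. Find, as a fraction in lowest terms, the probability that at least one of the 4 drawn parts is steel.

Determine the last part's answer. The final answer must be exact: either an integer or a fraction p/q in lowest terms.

138/143

Part I: -4*(19)^3 - 5*(19)^1 - 2 = (-27436) + (-95) + (-2) = -27533; answer -27533
Part II: R1 = -27533; w = 7; total draws C(14,4) = 1001; complement C(7,4) = 35; favorable 1001 - 35 = 966; P = 138/143; answer 138/143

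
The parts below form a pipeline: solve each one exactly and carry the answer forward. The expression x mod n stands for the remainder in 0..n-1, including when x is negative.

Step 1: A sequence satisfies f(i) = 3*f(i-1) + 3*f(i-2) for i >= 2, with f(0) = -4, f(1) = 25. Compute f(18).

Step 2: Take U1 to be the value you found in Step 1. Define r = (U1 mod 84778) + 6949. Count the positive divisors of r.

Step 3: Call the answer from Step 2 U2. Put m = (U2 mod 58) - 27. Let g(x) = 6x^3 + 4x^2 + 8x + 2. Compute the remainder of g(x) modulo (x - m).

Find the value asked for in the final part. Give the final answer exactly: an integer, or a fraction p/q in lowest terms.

-39860

Step 1: f(2) = 3*(25) + 3*(-4) = 63; iterating: f(2)=63, f(3)=264, f(4)=981, f(5)=3735, f(6)=14148, f(7)=53649, f(8)=203391, f(9)=771120, f(10)=2923533, f(11)=11083959, f(12)=42022476, f(13)=159319305, f(14)=604025343, f(15)=2290033944, f(16)=8682177861, f(17)=32916635415, f(18)=124796439828; answer 124796439828
Step 2: U1 = 124796439828; r = 9213; 9213 = 3 * 37 * 83; number of divisors = (1+1) * (1+1) * (1+1) = 8; answer 8
Step 3: U2 = 8; m = -19; remainder = value at the root: 6*(-19)^3 + 4*(-19)^2 + 8*(-19)^1 + 2 = (-41154) + (1444) + (-152) + (2) = -39860; answer -39860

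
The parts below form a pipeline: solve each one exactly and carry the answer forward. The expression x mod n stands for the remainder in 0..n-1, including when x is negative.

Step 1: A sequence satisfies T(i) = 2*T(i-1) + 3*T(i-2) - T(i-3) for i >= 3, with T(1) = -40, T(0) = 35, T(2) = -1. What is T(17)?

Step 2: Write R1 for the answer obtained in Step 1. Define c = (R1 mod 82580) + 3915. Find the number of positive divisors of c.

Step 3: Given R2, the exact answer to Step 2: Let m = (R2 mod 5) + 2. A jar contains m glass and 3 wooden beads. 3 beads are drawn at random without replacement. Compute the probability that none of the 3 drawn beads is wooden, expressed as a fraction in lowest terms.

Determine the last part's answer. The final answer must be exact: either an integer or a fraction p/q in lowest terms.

1/20

Step 1: T(3) = 2*(-1) + 3*(-40) - 1*(35) = -157; iterating: T(3)=-157, T(4)=-277, T(5)=-1024, T(6)=-2722, T(7)=-8239, T(8)=-23620, T(9)=-69235, T(10)=-201091, T(11)=-586267, T(12)=-1706572, T(13)=-4970854, T(14)=-14475157, T(15)=-42156304, T(16)=-122767225, T(17)=-357528205; answer -357528205
Step 2: R1 = -357528205; c = 47110; 47110 = 2 * 5 * 7 * 673; number of divisors = (1+1) * (1+1) * (1+1) * (1+1) = 16; answer 16
Step 3: R2 = 16; m = 3; total draws C(6,3) = 20; favorable C(3,3) = 1; P = 1/20; answer 1/20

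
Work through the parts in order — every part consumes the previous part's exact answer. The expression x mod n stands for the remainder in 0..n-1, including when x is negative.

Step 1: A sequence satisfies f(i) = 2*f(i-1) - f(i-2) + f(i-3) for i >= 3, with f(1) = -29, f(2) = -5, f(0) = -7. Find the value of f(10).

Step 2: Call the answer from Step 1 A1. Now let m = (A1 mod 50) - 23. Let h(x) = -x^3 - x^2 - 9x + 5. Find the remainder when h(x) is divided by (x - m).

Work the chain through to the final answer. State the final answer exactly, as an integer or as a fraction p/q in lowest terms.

-2478

Step 1: f(3) = 2*(-5) - 1*(-29) + 1*(-7) = 12; iterating: f(3)=12, f(4)=0, f(5)=-17, f(6)=-22, f(7)=-27, f(8)=-49, f(9)=-93, f(10)=-164; answer -164
Step 2: A1 = -164; m = 13; remainder = value at the root: -1*(13)^3 - 1*(13)^2 - 9*(13)^1 + 5 = (-2197) + (-169) + (-117) + (5) = -2478; answer -2478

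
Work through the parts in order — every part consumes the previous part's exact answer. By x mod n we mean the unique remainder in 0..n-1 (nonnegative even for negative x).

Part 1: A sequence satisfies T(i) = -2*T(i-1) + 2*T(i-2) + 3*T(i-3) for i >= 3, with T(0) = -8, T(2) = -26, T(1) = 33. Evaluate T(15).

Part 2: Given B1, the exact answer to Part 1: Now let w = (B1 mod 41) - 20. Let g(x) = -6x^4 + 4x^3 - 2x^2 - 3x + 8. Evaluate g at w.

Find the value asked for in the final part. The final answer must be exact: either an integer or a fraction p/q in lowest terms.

Part 1: T(3) = -2*(-26) + 2*(33) + 3*(-8) = 94; iterating: T(3)=94, T(4)=-141, T(5)=392, T(6)=-784, T(7)=1929, T(8)=-4250, T(9)=10006, T(10)=-22725, T(11)=52712, T(12)=-120856, T(13)=278961, T(14)=-641498, T(15)=1478350; answer 1478350
Part 2: B1 = 1478350; w = -7; -6*(-7)^4 + 4*(-7)^3 - 2*(-7)^2 - 3*(-7)^1 + 8 = (-14406) + (-1372) + (-98) + (21) + (8) = -15847; answer -15847

-15847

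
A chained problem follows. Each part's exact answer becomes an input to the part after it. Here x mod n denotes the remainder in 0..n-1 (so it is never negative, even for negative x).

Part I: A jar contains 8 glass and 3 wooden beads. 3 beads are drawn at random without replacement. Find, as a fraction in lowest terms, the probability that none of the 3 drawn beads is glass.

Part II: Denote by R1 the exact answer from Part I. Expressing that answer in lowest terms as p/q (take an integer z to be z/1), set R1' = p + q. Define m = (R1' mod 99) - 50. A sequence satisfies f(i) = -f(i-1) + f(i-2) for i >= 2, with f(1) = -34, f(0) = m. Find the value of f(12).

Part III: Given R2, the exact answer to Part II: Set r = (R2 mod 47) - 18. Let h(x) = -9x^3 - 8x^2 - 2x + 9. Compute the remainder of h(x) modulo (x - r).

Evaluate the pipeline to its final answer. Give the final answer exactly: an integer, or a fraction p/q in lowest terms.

12

Part I: total draws C(11,3) = 165; favorable C(3,3) = 1; P = 1/165; answer 1/165
Part II: R1 = 1/165; threaded value p + q = 166; m = 17; f(2) = -1*(-34) + 1*(17) = 51; iterating: f(2)=51, f(3)=-85, f(4)=136, f(5)=-221, f(6)=357, f(7)=-578, f(8)=935, f(9)=-1513, f(10)=2448, f(11)=-3961, f(12)=6409; answer 6409
Part III: R2 = 6409; r = -1; remainder = value at the root: -9*(-1)^3 - 8*(-1)^2 - 2*(-1)^1 + 9 = (9) + (-8) + (2) + (9) = 12; answer 12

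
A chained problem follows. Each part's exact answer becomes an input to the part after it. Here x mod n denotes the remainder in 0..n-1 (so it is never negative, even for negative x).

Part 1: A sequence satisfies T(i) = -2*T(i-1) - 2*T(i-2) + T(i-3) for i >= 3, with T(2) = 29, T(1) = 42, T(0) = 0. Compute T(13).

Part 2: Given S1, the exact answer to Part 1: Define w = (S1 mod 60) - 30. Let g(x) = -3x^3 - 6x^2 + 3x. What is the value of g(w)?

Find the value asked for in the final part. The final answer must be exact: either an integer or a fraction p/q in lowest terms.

-6012

Part 1: T(3) = -2*(29) - 2*(42) + 1*(0) = -142; iterating: T(3)=-142, T(4)=268, T(5)=-223, T(6)=-232, T(7)=1178, T(8)=-2115, T(9)=1642, T(10)=2124, T(11)=-9647, T(12)=16688, T(13)=-11958; answer -11958
Part 2: S1 = -11958; w = 12; -3*(12)^3 - 6*(12)^2 + 3*(12)^1 = (-5184) + (-864) + (36) = -6012; answer -6012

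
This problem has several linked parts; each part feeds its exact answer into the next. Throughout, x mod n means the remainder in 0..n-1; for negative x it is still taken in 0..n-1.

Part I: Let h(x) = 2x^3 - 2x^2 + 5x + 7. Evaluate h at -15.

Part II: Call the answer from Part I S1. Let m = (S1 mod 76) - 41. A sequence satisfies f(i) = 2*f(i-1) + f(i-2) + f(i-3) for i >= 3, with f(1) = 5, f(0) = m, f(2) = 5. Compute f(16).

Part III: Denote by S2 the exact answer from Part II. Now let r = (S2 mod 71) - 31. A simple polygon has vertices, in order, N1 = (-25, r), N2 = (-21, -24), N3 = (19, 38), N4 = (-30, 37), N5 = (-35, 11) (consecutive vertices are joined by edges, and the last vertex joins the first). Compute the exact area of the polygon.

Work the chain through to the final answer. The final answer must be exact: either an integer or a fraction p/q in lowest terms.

2865/2

Part I: 2*(-15)^3 - 2*(-15)^2 + 5*(-15)^1 + 7 = (-6750) + (-450) + (-75) + (7) = -7268; answer -7268
Part II: S1 = -7268; m = -13; f(3) = 2*(5) + 1*(5) + 1*(-13) = 2; iterating: f(3)=2, f(4)=14, f(5)=35, f(6)=86, f(7)=221, f(8)=563, f(9)=1433, f(10)=3650, f(11)=9296, f(12)=23675, f(13)=60296, f(14)=153563, f(15)=391097, f(16)=996053; answer 996053
Part III: S2 = 996053; r = 34; cross terms: (-25*-24 - -21*34)=1314, (-21*38 - 19*-24)=-342, (19*37 - -30*38)=1843, (-30*11 - -35*37)=965, (-35*34 - -25*11)=-915; twice the area = |2865| = 2865; area = 2865/2; answer 2865/2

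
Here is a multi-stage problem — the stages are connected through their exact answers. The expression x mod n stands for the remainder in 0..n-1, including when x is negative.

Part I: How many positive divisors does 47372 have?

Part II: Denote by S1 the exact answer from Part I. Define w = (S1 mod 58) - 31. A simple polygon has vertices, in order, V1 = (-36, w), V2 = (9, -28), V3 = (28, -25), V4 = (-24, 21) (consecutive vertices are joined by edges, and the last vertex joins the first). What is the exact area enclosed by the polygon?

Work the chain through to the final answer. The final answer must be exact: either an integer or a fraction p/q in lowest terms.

Part I: 47372 = 2^2 * 13 * 911; number of divisors = (2+1) * (1+1) * (1+1) = 12; answer 12
Part II: S1 = 12; w = -19; cross terms: (-36*-28 - 9*-19)=1179, (9*-25 - 28*-28)=559, (28*21 - -24*-25)=-12, (-24*-19 - -36*21)=1212; twice the area = |2938| = 2938; area = 1469; answer 1469

1469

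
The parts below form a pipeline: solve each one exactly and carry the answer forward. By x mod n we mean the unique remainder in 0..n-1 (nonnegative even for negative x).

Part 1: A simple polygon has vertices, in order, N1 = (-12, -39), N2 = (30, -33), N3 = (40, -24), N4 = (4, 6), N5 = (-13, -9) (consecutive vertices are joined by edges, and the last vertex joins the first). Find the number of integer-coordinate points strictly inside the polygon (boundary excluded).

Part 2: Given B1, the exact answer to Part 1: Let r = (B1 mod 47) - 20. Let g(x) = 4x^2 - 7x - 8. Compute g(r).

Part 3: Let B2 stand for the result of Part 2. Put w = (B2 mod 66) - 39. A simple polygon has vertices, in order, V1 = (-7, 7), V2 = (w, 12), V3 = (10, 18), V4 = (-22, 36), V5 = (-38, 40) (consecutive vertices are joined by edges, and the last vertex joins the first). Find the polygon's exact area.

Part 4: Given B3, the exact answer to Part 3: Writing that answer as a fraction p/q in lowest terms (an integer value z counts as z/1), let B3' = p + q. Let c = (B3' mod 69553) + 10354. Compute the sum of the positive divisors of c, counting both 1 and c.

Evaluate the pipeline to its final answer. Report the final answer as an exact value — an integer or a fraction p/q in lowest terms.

Part 1: cross terms: (-12*-33 - 30*-39)=1566, (30*-24 - 40*-33)=600, (40*6 - 4*-24)=336, (4*-9 - -13*6)=42, (-13*-39 - -12*-9)=399; twice the area = |2943| = 2943; area = 2943/2; boundary points = 6 + 1 + 6 + 1 + 1 = 15; strictly interior points = area - boundary/2 + 1 = 1465; answer 1465
Part 2: B1 = 1465; r = -12; 4*(-12)^2 - 7*(-12)^1 - 8 = (576) + (84) + (-8) = 652; answer 652
Part 3: B2 = 652; w = 19; cross terms: (-7*12 - 19*7)=-217, (19*18 - 10*12)=222, (10*36 - -22*18)=756, (-22*40 - -38*36)=488, (-38*7 - -7*40)=14; twice the area = |1263| = 1263; area = 1263/2; answer 1263/2
Part 4: B3 = 1263/2; threaded value p + q = 1265; c = 11619; 11619 = 3^2 * 1291; sigma = (1 + 3 + 9) * (1 + 1291) = 13 * 1292 = 16796; answer 16796

16796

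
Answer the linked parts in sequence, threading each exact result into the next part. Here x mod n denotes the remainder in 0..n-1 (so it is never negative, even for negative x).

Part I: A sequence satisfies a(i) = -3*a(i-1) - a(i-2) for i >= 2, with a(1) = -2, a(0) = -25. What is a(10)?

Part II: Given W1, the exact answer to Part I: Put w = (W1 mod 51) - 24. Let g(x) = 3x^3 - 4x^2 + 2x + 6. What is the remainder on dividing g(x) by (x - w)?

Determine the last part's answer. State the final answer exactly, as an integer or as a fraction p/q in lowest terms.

44431

Part I: a(2) = -3*(-2) - 1*(-25) = 31; iterating: a(2)=31, a(3)=-91, a(4)=242, a(5)=-635, a(6)=1663, a(7)=-4354, a(8)=11399, a(9)=-29843, a(10)=78130; answer 78130
Part II: W1 = 78130; w = 25; remainder = value at the root: 3*(25)^3 - 4*(25)^2 + 2*(25)^1 + 6 = (46875) + (-2500) + (50) + (6) = 44431; answer 44431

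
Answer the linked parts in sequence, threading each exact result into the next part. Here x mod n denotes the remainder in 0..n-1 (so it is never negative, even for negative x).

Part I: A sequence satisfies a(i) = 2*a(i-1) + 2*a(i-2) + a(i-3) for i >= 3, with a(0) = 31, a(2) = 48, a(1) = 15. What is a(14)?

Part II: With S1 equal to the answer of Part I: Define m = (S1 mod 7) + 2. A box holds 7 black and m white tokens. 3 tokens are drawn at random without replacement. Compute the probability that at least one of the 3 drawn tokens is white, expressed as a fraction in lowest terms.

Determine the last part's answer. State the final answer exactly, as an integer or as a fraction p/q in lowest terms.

12/13

Part I: a(3) = 2*(48) + 2*(15) + 1*(31) = 157; iterating: a(3)=157, a(4)=425, a(5)=1212, a(6)=3431, a(7)=9711, a(8)=27496, a(9)=77845, a(10)=220393, a(11)=623972, a(12)=1766575, a(13)=5001487, a(14)=14160096; answer 14160096
Part II: S1 = 14160096; m = 8; total draws C(15,3) = 455; complement C(7,3) = 35; favorable 455 - 35 = 420; P = 12/13; answer 12/13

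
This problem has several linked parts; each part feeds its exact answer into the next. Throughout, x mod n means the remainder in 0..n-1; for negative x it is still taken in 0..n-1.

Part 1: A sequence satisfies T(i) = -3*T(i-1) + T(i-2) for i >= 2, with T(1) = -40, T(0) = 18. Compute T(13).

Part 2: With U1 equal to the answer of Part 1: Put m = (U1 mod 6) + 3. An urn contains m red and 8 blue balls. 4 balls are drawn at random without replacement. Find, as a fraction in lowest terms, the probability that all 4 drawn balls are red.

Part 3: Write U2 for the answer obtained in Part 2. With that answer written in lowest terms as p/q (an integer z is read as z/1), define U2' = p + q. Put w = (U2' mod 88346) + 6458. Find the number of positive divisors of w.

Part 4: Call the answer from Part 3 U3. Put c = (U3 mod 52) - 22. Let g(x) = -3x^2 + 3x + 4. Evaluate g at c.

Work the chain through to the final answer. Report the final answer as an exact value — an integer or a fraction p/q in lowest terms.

Part 1: T(2) = -3*(-40) + 1*(18) = 138; iterating: T(2)=138, T(3)=-454, T(4)=1500, T(5)=-4954, T(6)=16362, T(7)=-54040, T(8)=178482, T(9)=-589486, T(10)=1946940, T(11)=-6430306, T(12)=21237858, T(13)=-70143880; answer -70143880
Part 2: U1 = -70143880; m = 5; total draws C(13,4) = 715; favorable C(5,4) = 5; P = 1/143; answer 1/143
Part 3: U2 = 1/143; threaded value p + q = 144; w = 6602; 6602 = 2 * 3301; number of divisors = (1+1) * (1+1) = 4; answer 4
Part 4: U3 = 4; c = -18; -3*(-18)^2 + 3*(-18)^1 + 4 = (-972) + (-54) + (4) = -1022; answer -1022

-1022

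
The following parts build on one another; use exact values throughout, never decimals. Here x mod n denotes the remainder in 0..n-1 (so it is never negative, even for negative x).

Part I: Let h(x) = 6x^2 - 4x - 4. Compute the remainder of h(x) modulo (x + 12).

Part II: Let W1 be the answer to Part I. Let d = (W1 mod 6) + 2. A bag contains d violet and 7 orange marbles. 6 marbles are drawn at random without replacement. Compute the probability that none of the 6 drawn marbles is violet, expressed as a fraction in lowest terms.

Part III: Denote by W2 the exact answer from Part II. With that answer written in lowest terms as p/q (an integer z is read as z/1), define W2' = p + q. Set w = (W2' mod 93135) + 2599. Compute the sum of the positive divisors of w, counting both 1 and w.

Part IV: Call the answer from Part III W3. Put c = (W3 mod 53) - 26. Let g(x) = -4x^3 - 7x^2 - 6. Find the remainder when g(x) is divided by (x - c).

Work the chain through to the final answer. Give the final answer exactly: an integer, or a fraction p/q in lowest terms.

-6177

Part I: remainder = value at the root: 6*(-12)^2 - 4*(-12)^1 - 4 = (864) + (48) + (-4) = 908; answer 908
Part II: W1 = 908; d = 4; total draws C(11,6) = 462; favorable C(7,6) = 7; P = 1/66; answer 1/66
Part III: W2 = 1/66; threaded value p + q = 67; w = 2666; 2666 = 2 * 31 * 43; sigma = (1 + 2) * (1 + 31) * (1 + 43) = 3 * 32 * 44 = 4224; answer 4224
Part IV: W3 = 4224; c = 11; remainder = value at the root: -4*(11)^3 - 7*(11)^2 - 6 = (-5324) + (-847) + (-6) = -6177; answer -6177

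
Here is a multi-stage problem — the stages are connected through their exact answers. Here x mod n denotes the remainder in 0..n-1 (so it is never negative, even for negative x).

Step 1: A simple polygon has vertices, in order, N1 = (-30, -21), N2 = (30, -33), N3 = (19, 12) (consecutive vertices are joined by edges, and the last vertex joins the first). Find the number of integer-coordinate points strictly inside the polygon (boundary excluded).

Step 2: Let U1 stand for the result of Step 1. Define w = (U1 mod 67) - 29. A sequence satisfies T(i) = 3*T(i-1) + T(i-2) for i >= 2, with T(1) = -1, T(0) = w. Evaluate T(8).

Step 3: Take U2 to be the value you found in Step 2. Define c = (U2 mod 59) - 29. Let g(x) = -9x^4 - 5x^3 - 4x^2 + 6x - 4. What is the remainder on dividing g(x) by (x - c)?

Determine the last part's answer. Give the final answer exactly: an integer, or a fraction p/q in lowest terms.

Step 1: cross terms: (-30*-33 - 30*-21)=1620, (30*12 - 19*-33)=987, (19*-21 - -30*12)=-39; twice the area = |2568| = 2568; area = 1284; boundary points = 12 + 1 + 1 = 14; strictly interior points = area - boundary/2 + 1 = 1278; answer 1278
Step 2: U1 = 1278; w = -24; T(2) = 3*(-1) + 1*(-24) = -27; iterating: T(2)=-27, T(3)=-82, T(4)=-273, T(5)=-901, T(6)=-2976, T(7)=-9829, T(8)=-32463; answer -32463
Step 3: U2 = -32463; c = 17; remainder = value at the root: -9*(17)^4 - 5*(17)^3 - 4*(17)^2 + 6*(17)^1 - 4 = (-751689) + (-24565) + (-1156) + (102) + (-4) = -777312; answer -777312

-777312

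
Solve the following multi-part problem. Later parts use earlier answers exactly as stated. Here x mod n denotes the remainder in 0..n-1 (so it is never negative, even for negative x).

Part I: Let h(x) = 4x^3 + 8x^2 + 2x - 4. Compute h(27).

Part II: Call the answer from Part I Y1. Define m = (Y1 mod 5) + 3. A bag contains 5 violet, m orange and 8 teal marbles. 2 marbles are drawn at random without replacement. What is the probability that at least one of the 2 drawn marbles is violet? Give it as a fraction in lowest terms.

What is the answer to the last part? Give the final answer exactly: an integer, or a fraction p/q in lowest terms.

Part I: 4*(27)^3 + 8*(27)^2 + 2*(27)^1 - 4 = (78732) + (5832) + (54) + (-4) = 84614; answer 84614
Part II: Y1 = 84614; m = 7; total draws C(20,2) = 190; complement C(15,2) = 105; favorable 190 - 105 = 85; P = 17/38; answer 17/38

17/38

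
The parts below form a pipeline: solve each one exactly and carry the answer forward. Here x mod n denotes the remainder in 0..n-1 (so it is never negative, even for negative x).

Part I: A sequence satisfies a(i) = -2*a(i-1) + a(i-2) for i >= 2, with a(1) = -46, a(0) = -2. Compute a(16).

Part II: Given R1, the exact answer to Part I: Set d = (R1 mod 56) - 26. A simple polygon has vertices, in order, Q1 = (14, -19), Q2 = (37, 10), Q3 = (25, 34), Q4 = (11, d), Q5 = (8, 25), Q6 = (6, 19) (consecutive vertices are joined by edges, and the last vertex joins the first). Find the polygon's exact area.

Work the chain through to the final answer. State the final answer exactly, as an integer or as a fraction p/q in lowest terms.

Part I: a(2) = -2*(-46) + 1*(-2) = 90; iterating: a(2)=90, a(3)=-226, a(4)=542, a(5)=-1310, a(6)=3162, a(7)=-7634, a(8)=18430, a(9)=-44494, a(10)=107418, a(11)=-259330, a(12)=626078, a(13)=-1511486, a(14)=3649050, a(15)=-8809586, a(16)=21268222; answer 21268222
Part II: R1 = 21268222; d = 12; cross terms: (14*10 - 37*-19)=843, (37*34 - 25*10)=1008, (25*12 - 11*34)=-74, (11*25 - 8*12)=179, (8*19 - 6*25)=2, (6*-19 - 14*19)=-380; twice the area = |1578| = 1578; area = 789; answer 789

789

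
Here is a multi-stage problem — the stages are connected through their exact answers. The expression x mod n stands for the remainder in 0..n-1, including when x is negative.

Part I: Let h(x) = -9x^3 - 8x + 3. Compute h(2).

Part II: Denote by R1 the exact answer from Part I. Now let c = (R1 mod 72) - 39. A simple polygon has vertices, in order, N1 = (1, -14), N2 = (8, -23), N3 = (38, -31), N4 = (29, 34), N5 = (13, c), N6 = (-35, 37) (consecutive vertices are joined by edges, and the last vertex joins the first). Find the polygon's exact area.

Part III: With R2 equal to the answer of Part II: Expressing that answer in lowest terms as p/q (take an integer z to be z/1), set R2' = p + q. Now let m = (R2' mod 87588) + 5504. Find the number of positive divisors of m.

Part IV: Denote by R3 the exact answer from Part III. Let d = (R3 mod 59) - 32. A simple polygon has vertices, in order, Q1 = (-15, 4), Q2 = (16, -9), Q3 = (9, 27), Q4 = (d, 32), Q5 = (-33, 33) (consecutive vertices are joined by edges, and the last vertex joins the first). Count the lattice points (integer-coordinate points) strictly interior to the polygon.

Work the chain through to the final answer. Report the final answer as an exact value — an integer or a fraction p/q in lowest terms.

1084

Part I: -9*(2)^3 - 8*(2)^1 + 3 = (-72) + (-16) + (3) = -85; answer -85
Part II: R1 = -85; c = 20; cross terms: (1*-23 - 8*-14)=89, (8*-31 - 38*-23)=626, (38*34 - 29*-31)=2191, (29*20 - 13*34)=138, (13*37 - -35*20)=1181, (-35*-14 - 1*37)=453; twice the area = |4678| = 4678; area = 2339; answer 2339
Part III: R2 = 2339; threaded value p + q = 2340; m = 7844; 7844 = 2^2 * 37 * 53; number of divisors = (2+1) * (1+1) * (1+1) = 12; answer 12
Part IV: R3 = 12; d = -20; cross terms: (-15*-9 - 16*4)=71, (16*27 - 9*-9)=513, (9*32 - -20*27)=828, (-20*33 - -33*32)=396, (-33*4 - -15*33)=363; twice the area = |2171| = 2171; area = 2171/2; boundary points = 1 + 1 + 1 + 1 + 1 = 5; strictly interior points = area - boundary/2 + 1 = 1084; answer 1084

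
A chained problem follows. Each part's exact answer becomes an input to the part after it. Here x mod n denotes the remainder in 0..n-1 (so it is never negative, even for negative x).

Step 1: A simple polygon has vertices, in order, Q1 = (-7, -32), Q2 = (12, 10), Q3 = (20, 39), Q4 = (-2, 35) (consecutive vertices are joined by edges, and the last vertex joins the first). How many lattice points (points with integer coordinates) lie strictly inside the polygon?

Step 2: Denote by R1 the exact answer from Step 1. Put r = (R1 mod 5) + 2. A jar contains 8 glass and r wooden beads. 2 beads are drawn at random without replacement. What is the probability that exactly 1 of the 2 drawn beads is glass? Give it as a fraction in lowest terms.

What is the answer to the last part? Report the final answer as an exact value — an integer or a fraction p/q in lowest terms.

20/39

Step 1: cross terms: (-7*10 - 12*-32)=314, (12*39 - 20*10)=268, (20*35 - -2*39)=778, (-2*-32 - -7*35)=309; twice the area = |1669| = 1669; area = 1669/2; boundary points = 1 + 1 + 2 + 1 = 5; strictly interior points = area - boundary/2 + 1 = 833; answer 833
Step 2: R1 = 833; r = 5; total draws C(13,2) = 78; favorable C(8,1)*C(5,1) = 40; P = 20/39; answer 20/39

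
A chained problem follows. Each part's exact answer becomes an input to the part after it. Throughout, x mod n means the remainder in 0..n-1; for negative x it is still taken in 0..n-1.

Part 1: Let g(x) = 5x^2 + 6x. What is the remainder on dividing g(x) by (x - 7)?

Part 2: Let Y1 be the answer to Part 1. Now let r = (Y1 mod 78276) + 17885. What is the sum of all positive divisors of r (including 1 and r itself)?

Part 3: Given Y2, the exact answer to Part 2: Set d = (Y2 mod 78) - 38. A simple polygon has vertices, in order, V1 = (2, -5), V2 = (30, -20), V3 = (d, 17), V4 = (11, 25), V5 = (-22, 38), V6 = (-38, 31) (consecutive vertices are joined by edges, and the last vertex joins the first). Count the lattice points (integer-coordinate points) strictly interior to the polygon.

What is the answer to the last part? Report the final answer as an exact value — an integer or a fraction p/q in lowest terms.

1907

Part 1: remainder = value at the root: 5*(7)^2 + 6*(7)^1 = (245) + (42) = 287; answer 287
Part 2: Y1 = 287; r = 18172; 18172 = 2^2 * 7 * 11 * 59; sigma = (1 + 2 + 4) * (1 + 7) * (1 + 11) * (1 + 59) = 7 * 8 * 12 * 60 = 40320; answer 40320
Part 3: Y2 = 40320; d = 34; cross terms: (2*-20 - 30*-5)=110, (30*17 - 34*-20)=1190, (34*25 - 11*17)=663, (11*38 - -22*25)=968, (-22*31 - -38*38)=762, (-38*-5 - 2*31)=128; twice the area = |3821| = 3821; area = 3821/2; boundary points = 1 + 1 + 1 + 1 + 1 + 4 = 9; strictly interior points = area - boundary/2 + 1 = 1907; answer 1907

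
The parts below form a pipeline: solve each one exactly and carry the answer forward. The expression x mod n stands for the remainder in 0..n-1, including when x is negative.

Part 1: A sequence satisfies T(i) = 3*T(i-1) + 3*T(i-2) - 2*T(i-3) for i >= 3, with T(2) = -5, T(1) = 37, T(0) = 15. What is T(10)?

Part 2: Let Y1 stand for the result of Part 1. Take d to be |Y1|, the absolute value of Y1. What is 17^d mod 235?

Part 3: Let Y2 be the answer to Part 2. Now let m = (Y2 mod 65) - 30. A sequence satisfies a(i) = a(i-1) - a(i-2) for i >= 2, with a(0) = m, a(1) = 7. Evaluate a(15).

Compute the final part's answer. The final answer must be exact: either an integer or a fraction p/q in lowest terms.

-2

Part 1: T(3) = 3*(-5) + 3*(37) - 2*(15) = 66; iterating: T(3)=66, T(4)=109, T(5)=535, T(6)=1800, T(7)=6787, T(8)=24691, T(9)=90834, T(10)=333001; answer 333001
Part 2: Y1 = 333001; d = 333001; squarings mod 235: 17^1=17, 17^2=54, 17^4=96, 17^8=51, 17^16=16, 17^32=21, 17^64=206, 17^128=136, 17^256=166, 17^512=61, 17^1024=196, 17^2048=111, 17^4096=101, 17^8192=96, 17^16384=51, 17^32768=16, 17^65536=21, 17^131072=206, 17^262144=136; 17^333001 = 17^1 * 17^8 * 17^64 * 17^128 * 17^1024 * 17^4096 * 17^65536 * 17^262144 = 97 (mod 235); answer 97
Part 3: Y2 = 97; m = 2; a(2) = 1*(7) - 1*(2) = 5; iterating: a(2)=5, a(3)=-2, a(4)=-7, a(5)=-5, a(6)=2, a(7)=7, a(8)=5, a(9)=-2, a(10)=-7, a(11)=-5, a(12)=2, a(13)=7, a(14)=5, a(15)=-2; answer -2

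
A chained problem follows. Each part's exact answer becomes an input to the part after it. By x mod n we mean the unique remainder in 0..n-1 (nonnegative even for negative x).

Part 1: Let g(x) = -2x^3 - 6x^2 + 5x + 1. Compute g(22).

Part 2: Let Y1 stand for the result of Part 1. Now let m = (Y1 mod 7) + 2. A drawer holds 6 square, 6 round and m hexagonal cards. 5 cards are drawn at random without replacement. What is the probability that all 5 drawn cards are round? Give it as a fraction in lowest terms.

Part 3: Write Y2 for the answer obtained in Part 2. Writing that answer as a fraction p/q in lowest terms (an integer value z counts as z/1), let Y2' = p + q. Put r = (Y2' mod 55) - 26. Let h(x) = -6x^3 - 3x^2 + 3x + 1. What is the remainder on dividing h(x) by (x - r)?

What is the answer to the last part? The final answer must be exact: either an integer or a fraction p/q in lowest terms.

Part 1: -2*(22)^3 - 6*(22)^2 + 5*(22)^1 + 1 = (-21296) + (-2904) + (110) + (1) = -24089; answer -24089
Part 2: Y1 = -24089; m = 7; total draws C(19,5) = 11628; favorable C(6,5) = 6; P = 1/1938; answer 1/1938
Part 3: Y2 = 1/1938; threaded value p + q = 1939; r = -12; remainder = value at the root: -6*(-12)^3 - 3*(-12)^2 + 3*(-12)^1 + 1 = (10368) + (-432) + (-36) + (1) = 9901; answer 9901

9901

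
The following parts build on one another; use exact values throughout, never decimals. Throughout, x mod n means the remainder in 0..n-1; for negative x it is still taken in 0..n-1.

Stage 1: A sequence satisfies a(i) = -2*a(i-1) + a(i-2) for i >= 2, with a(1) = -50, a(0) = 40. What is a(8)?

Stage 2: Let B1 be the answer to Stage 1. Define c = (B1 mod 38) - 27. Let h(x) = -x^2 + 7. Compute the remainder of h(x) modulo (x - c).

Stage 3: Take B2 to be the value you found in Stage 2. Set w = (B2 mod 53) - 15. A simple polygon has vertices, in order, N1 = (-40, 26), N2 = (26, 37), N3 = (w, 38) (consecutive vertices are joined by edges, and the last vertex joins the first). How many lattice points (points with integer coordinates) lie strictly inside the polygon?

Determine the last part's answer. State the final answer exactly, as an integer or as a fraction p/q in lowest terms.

220

Stage 1: a(2) = -2*(-50) + 1*(40) = 140; iterating: a(2)=140, a(3)=-330, a(4)=800, a(5)=-1930, a(6)=4660, a(7)=-11250, a(8)=27160; answer 27160
Stage 2: B1 = 27160; c = 1; remainder = value at the root: -1*(1)^2 + 7 = (-1) + (7) = 6; answer 6
Stage 3: B2 = 6; w = -9; cross terms: (-40*37 - 26*26)=-2156, (26*38 - -9*37)=1321, (-9*26 - -40*38)=1286; twice the area = |451| = 451; area = 451/2; boundary points = 11 + 1 + 1 = 13; strictly interior points = area - boundary/2 + 1 = 220; answer 220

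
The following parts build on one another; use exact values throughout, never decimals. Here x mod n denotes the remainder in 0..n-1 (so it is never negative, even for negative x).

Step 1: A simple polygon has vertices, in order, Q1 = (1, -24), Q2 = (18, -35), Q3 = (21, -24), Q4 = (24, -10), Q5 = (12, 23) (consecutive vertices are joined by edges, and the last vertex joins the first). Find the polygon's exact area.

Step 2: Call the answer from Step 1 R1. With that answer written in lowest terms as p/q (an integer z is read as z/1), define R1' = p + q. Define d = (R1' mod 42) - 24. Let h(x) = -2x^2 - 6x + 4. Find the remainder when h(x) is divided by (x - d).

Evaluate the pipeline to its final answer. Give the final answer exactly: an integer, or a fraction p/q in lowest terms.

-916

Step 1: cross terms: (1*-35 - 18*-24)=397, (18*-24 - 21*-35)=303, (21*-10 - 24*-24)=366, (24*23 - 12*-10)=672, (12*-24 - 1*23)=-311; twice the area = |1427| = 1427; area = 1427/2; answer 1427/2
Step 2: R1 = 1427/2; threaded value p + q = 1429; d = -23; remainder = value at the root: -2*(-23)^2 - 6*(-23)^1 + 4 = (-1058) + (138) + (4) = -916; answer -916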